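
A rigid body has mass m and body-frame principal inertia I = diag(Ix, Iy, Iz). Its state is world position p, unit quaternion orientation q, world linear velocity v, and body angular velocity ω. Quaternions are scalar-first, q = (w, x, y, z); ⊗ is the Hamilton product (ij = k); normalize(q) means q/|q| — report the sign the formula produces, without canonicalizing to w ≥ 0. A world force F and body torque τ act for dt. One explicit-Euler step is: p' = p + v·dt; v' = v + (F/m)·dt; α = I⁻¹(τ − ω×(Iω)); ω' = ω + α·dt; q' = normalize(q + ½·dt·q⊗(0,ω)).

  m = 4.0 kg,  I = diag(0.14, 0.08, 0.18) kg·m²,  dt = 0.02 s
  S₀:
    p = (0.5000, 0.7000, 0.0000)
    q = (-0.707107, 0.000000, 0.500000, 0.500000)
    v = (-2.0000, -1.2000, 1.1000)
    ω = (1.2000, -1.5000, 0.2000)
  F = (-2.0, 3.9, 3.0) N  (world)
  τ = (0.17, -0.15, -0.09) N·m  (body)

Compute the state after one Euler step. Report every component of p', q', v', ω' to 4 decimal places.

precession coupling ω×(Iω) = (-0.0300, -0.0096, 0.1080)
(τ − ω×Iω)/I = (1.4286, -1.7550, -1.1000)
ω + α·dt = (1.2286, -1.5351, 0.1780)
Hamilton product q⊗(0,ω) = (0.6500000, 0.0014716, 1.6606605, -0.7414214)
updated quaternion q' = (-0.7005, 0.0000, 0.5165, 0.4925)
new position p' = (0.4600, 0.6760, 0.0220)
v' = v + a·dt = (-2.0100, -1.1805, 1.1150)

p' = (0.4600, 0.6760, 0.0220)
q' = (-0.7005, 0.0000, 0.5165, 0.4925)
v' = (-2.0100, -1.1805, 1.1150)
ω' = (1.2286, -1.5351, 0.1780)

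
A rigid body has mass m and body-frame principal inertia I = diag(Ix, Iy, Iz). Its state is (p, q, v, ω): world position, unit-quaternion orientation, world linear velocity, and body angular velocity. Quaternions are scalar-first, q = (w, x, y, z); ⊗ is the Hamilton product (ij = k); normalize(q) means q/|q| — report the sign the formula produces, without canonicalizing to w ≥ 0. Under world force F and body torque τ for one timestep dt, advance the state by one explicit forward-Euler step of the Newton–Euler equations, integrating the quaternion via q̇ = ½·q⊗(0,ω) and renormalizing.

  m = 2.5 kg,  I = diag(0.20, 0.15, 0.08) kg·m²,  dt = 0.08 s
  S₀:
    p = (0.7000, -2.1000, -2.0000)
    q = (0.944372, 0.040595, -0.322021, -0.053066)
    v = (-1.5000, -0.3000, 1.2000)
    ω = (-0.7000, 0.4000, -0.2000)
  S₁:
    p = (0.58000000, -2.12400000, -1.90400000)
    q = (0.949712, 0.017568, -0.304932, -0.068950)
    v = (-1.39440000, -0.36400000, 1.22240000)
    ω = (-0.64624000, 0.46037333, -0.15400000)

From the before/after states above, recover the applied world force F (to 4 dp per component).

Δv = v₁−v₀ = (0.10560000, -0.06400000, 0.02240000)
F = m·Δv/dt = (3.3000, -2.0000, 0.7000)

F = (3.3000, -2.0000, 0.7000)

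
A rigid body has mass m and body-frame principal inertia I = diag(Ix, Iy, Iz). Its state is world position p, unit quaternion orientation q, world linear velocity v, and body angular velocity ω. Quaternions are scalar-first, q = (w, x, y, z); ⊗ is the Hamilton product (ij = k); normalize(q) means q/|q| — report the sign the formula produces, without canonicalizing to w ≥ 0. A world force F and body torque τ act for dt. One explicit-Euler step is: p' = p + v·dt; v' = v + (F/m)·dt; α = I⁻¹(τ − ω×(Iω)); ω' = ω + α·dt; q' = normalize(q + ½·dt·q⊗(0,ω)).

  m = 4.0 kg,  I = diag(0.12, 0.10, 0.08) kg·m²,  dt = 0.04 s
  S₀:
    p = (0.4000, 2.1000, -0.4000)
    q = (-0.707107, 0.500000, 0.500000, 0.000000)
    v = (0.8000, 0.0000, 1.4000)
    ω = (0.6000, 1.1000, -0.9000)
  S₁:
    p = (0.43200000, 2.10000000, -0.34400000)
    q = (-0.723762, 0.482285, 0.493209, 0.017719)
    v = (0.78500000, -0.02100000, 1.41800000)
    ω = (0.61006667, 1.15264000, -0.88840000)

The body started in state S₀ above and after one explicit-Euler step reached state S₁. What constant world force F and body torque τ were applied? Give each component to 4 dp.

Δω = ω₁−ω₀ = (0.01006667, 0.05264000, 0.01160000)
I·α + gyro = (0.0500, 0.1100, 0.0100)
velocity change Δv = (-0.01500000, -0.02100000, 0.01800000)
applied force F = (-1.5000, -2.1000, 1.8000)

F = (-1.5000, -2.1000, 1.8000)
τ = (0.0500, 0.1100, 0.0100)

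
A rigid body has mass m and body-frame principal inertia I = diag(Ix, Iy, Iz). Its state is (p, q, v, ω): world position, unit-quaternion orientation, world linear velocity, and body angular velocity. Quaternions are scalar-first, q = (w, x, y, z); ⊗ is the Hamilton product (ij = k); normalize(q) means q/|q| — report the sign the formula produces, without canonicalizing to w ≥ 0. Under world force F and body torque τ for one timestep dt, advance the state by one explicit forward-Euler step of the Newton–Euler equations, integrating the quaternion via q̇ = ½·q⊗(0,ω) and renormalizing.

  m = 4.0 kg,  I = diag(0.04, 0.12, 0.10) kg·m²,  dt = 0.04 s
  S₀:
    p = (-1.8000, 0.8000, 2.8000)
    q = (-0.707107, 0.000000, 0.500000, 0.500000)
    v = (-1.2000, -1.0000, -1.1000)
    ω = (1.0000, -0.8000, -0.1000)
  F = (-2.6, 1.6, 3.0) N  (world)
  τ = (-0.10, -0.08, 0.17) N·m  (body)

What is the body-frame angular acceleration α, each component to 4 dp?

α = (-2.4600, -0.7167, 2.3400)

gyro term ω×Iω = (-0.0016, 0.0060, -0.0640)
α = I⁻¹(τ − ω×Iω) = (-2.4600, -0.7167, 2.3400)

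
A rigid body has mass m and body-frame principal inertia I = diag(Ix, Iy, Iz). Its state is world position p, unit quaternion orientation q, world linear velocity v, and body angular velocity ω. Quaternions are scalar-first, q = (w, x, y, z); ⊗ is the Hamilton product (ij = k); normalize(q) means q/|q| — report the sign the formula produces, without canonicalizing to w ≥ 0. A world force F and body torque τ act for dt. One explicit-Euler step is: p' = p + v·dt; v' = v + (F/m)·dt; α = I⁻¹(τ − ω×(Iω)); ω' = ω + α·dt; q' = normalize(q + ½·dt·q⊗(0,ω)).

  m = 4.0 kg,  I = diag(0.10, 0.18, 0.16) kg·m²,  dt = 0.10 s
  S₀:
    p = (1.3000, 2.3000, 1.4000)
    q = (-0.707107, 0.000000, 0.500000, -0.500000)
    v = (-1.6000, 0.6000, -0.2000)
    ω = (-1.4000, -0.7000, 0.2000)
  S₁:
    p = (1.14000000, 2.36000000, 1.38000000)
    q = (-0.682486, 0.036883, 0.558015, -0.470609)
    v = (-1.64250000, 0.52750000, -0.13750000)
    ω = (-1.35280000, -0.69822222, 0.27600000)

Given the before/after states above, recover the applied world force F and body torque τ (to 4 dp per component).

v₁ − v₀ = (-0.04250000, -0.07250000, 0.06250000)
F = m·Δv/dt = (-1.7000, -2.9000, 2.5000)
rate change Δω = (0.04720000, 0.00177778, 0.07600000)
precession coupling = (0.0028, 0.0168, 0.0784)
τ = I·(Δω/dt) + ω₀×(Iω₀) = (0.0500, 0.0200, 0.2000)

F = (-1.7000, -2.9000, 2.5000)
τ = (0.0500, 0.0200, 0.2000)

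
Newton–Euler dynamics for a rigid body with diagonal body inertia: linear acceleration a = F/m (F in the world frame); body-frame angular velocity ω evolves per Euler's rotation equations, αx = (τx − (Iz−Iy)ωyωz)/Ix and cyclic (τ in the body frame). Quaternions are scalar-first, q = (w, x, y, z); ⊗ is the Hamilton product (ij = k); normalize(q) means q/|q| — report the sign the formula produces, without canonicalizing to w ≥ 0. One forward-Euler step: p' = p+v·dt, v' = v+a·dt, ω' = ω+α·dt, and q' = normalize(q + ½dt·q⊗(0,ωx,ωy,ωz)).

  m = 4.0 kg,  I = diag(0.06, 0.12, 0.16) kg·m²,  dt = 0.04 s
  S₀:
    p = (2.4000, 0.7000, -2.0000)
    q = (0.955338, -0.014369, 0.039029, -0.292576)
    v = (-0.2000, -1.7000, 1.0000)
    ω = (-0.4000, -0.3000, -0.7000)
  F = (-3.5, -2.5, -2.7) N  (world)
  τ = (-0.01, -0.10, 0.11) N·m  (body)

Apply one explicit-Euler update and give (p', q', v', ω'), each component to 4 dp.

(τ − ω×Iω)/I = (-0.3067, -0.6000, 0.6425)
ω' = ω + α·dt = (-0.4123, -0.3240, -0.6743)
Hamilton product q⊗(0,ω) = (-0.1988421, -0.4972283, -0.1796293, -0.6488143)
updated quaternion q' = (0.9512, -0.0243, 0.0354, -0.3055)
linear accel F/m = (-0.8750, -0.6250, -0.6750)
new position p' = (2.3920, 0.6320, -1.9600)
new velocity v' = (-0.2350, -1.7250, 0.9730)

p' = (2.3920, 0.6320, -1.9600)
q' = (0.9512, -0.0243, 0.0354, -0.3055)
v' = (-0.2350, -1.7250, 0.9730)
ω' = (-0.4123, -0.3240, -0.6743)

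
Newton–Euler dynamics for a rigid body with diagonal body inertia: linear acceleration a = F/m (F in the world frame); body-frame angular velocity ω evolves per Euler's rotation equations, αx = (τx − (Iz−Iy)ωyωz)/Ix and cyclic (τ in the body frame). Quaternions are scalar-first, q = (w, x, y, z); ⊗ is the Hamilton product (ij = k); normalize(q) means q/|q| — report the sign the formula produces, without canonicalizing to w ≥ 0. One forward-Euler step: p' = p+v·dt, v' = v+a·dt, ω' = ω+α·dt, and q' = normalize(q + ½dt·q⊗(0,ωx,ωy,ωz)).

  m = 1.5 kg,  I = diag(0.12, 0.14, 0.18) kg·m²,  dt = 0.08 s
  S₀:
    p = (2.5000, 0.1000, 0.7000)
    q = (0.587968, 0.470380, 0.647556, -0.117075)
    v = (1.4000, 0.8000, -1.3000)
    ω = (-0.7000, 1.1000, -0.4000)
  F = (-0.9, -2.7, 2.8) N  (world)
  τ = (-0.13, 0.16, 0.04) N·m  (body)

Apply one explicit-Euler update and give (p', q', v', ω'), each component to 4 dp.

linear accel F/m = (-0.6000, -1.8000, 1.8667)
p + v·dt = (2.6120, 0.1640, 0.5960)
v' = v + a·dt = (1.3520, 0.6560, -1.1507)
gyro term ω×Iω = (-0.0176, -0.0168, -0.0154)
angular accel α = (-0.9367, 1.2629, 0.3078)
ω' = ω + α·dt = (-0.7749, 1.2010, -0.3754)
2q̇ = q⊗(0,ω) = (-0.4298756, -0.5418175, 0.9168693, 0.7355200)
updated quaternion q' = (0.5699, 0.4480, 0.6832, -0.0875)

p' = (2.6120, 0.1640, 0.5960)
q' = (0.5699, 0.4480, 0.6832, -0.0875)
v' = (1.3520, 0.6560, -1.1507)
ω' = (-0.7749, 1.2010, -0.3754)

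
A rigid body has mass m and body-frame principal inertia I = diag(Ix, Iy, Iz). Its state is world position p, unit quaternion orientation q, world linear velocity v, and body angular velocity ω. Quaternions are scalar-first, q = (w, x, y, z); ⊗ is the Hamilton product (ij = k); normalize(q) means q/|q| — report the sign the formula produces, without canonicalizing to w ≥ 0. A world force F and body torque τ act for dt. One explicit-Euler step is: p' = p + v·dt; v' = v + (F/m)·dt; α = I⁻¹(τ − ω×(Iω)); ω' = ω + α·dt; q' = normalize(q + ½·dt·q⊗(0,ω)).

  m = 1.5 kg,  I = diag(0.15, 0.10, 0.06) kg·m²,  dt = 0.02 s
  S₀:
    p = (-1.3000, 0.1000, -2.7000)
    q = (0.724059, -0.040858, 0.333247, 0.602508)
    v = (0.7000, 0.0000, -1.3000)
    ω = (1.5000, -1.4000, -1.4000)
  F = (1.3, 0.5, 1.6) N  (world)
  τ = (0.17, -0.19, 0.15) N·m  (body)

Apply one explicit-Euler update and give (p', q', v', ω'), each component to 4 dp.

(τ − ω×Iω)/I = (1.6560, -0.0100, 0.7500)
ω' = ω + α·dt = (1.5331, -1.4002, -1.3850)
q⊗(0,ω) = (1.3713440, 1.4630539, -0.1671218, -1.4563519)
q' = normalize(q + ½dt·q⊗(0,ω)) = (0.7375, -0.0262, 0.3315, 0.5878)
linear accel F/m = (0.8667, 0.3333, 1.0667)
p' = p + v·dt = (-1.2860, 0.1000, -2.7260)
new velocity v' = (0.7173, 0.0067, -1.2787)

p' = (-1.2860, 0.1000, -2.7260)
q' = (0.7375, -0.0262, 0.3315, 0.5878)
v' = (0.7173, 0.0067, -1.2787)
ω' = (1.5331, -1.4002, -1.3850)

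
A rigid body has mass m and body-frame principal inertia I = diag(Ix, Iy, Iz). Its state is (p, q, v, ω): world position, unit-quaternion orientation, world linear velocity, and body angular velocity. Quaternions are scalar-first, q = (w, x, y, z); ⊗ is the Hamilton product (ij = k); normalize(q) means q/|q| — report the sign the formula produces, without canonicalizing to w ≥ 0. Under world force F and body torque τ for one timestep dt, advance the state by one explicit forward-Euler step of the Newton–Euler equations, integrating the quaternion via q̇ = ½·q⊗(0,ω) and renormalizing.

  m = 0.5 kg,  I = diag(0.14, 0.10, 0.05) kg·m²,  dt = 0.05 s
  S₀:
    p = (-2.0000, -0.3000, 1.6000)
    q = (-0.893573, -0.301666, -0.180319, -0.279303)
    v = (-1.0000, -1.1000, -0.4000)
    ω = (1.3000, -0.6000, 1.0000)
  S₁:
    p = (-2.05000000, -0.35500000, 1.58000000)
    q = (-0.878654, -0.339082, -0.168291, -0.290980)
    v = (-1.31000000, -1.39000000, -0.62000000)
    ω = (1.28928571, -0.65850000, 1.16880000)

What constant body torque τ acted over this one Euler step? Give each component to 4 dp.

rate change Δω = (-0.01071429, -0.05850000, 0.16880000)
I·α + gyro = (0.0000, 0.0000, 0.2000)

τ = (0.0000, 0.0000, 0.2000)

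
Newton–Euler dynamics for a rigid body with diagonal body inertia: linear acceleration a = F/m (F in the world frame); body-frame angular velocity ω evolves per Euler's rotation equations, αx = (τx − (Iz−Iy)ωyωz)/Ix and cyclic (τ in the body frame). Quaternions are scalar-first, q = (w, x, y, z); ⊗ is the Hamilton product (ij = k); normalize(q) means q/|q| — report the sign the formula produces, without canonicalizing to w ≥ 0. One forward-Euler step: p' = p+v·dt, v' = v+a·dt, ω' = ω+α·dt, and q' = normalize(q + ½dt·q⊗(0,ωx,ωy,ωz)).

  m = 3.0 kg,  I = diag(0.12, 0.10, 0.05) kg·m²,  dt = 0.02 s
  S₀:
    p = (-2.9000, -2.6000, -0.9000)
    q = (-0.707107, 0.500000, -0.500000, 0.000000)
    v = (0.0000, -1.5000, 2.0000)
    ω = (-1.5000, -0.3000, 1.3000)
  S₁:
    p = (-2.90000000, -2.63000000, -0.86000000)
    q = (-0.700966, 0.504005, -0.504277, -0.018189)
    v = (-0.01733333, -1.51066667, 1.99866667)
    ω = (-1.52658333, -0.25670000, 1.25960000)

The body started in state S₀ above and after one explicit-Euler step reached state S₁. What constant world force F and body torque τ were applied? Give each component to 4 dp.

ω₁ − ω₀ = (-0.02658333, 0.04330000, -0.04040000)
precession coupling = (0.0195, -0.1365, -0.0090)
applied torque τ = (-0.1400, 0.0800, -0.1100)
Δv = v₁−v₀ = (-0.01733333, -0.01066667, -0.00133333)
applied force F = (-2.6000, -1.6000, -0.2000)

F = (-2.6000, -1.6000, -0.2000)
τ = (-0.1400, 0.0800, -0.1100)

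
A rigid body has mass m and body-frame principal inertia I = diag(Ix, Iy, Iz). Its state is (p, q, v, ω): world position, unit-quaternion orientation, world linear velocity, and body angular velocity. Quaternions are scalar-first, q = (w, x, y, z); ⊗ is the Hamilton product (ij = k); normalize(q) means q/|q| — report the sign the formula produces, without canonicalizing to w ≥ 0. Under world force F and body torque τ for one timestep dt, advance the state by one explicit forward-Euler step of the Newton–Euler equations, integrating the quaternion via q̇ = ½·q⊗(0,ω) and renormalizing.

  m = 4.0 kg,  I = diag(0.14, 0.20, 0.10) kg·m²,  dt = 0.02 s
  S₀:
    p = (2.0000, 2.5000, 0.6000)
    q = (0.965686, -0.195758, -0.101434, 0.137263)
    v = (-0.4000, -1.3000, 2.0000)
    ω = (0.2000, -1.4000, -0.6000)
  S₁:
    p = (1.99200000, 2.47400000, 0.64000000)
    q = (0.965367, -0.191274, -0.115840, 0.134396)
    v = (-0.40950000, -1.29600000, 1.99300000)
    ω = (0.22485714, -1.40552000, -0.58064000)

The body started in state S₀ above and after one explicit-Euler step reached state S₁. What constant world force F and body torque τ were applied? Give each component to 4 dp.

v₁ − v₀ = (-0.00950000, 0.00400000, -0.00700000)
applied force F = (-1.9000, 0.8000, -1.4000)
rate change Δω = (0.02485714, -0.00552000, 0.01936000)
ω₀×(Iω₀) = (-0.0840, -0.0048, -0.0168)
τ = I·(Δω/dt) + ω₀×(Iω₀) = (0.0900, -0.0600, 0.0800)

F = (-1.9000, 0.8000, -1.4000)
τ = (0.0900, -0.0600, 0.0800)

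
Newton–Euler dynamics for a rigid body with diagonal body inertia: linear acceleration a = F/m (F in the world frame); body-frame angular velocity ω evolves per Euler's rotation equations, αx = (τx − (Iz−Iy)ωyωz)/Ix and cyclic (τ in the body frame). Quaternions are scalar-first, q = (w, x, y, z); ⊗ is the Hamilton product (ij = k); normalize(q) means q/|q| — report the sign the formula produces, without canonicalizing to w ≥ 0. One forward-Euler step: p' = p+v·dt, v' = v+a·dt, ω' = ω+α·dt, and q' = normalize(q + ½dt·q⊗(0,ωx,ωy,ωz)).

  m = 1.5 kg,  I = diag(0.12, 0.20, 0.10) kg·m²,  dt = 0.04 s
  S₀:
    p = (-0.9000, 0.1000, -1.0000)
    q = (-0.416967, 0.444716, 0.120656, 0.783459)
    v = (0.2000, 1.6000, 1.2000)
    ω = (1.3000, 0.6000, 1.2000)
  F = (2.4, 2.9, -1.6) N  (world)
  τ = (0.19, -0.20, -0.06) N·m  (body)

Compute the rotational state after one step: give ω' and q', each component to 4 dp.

ω' = (1.3873, 0.5538, 1.1510)
q' = (-0.4485, 0.4271, 0.1253, 0.7751)

gyro term ω×Iω = (-0.0720, 0.0312, 0.0624)
angular accel α = (2.1833, -1.1560, -1.2240)
ω' = ω + α·dt = (1.3873, 0.5538, 1.1510)
q⊗(0,ω) = (-1.5906752, -0.8673453, 0.2346573, -0.3903836)
q' = normalize(q + ½dt·q⊗(0,ω)) = (-0.4485, 0.4271, 0.1253, 0.7751)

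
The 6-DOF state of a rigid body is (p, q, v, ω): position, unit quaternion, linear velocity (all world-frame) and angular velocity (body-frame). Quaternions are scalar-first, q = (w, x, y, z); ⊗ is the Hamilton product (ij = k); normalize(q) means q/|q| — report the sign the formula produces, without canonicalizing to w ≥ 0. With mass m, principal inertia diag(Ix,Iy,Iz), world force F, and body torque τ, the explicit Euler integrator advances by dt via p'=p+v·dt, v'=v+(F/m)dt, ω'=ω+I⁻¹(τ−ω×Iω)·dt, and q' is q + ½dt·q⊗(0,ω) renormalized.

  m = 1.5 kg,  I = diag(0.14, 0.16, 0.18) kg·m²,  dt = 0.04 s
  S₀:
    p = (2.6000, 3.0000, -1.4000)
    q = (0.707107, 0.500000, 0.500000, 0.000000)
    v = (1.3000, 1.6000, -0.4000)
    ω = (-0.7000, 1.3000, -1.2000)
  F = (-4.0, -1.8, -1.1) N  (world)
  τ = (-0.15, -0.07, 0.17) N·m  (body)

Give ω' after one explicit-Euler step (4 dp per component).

precession coupling ω×(Iω) = (-0.0312, -0.0336, -0.0182)
(τ − ω×Iω)/I = (-0.8486, -0.2275, 1.0456)
new body rate ω' = (-0.7339, 1.2909, -1.1582)

ω' = (-0.7339, 1.2909, -1.1582)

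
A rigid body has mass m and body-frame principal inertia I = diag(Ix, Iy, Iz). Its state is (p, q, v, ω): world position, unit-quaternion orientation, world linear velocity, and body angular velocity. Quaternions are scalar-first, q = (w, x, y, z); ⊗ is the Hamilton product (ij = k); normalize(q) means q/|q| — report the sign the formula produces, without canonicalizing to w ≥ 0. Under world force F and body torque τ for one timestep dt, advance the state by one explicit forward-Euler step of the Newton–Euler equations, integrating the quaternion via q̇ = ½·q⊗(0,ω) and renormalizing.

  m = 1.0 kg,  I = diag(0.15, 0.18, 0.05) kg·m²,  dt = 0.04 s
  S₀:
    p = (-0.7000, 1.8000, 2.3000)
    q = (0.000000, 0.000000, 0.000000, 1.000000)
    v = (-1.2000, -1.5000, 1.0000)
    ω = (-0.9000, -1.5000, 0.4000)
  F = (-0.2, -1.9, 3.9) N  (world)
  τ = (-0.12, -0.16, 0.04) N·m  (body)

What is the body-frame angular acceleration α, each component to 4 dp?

α = (-1.3200, -0.6889, -0.0100)

gyro term ω×Iω = (0.0780, -0.0360, 0.0405)
(τ − ω×Iω)/I = (-1.3200, -0.6889, -0.0100)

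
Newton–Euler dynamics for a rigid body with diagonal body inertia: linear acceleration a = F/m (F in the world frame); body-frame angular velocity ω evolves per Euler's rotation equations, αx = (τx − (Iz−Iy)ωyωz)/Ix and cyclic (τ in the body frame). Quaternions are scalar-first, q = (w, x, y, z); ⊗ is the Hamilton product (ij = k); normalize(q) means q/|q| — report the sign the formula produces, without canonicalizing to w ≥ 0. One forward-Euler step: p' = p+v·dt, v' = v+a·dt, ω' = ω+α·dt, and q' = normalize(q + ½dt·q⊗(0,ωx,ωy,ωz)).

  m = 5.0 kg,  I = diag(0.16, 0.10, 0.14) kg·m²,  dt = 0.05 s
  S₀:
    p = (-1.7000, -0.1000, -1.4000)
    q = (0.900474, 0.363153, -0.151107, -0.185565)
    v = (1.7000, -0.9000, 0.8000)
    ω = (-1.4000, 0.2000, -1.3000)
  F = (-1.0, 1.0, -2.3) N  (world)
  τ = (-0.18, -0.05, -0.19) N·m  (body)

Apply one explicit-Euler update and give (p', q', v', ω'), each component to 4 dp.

a = (-0.2000, 0.2000, -0.4600)
p' = p + v·dt = (-1.6150, -0.1450, -1.3600)
v + (F/m)dt = (1.6900, -0.8900, 0.7770)
precession coupling ω×(Iω) = (-0.0104, 0.0364, 0.0168)
angular accel α = (-1.0600, -0.8640, -1.4771)
new body rate ω' = (-1.4530, 0.1568, -1.3739)
2q̇ = q⊗(0,ω) = (0.2974011, -1.0271115, 0.9119847, -1.3095354)
q + ½dt·q⊗(0,ω), renormalized = (0.9069, 0.3371, -0.1282, -0.2181)

p' = (-1.6150, -0.1450, -1.3600)
q' = (0.9069, 0.3371, -0.1282, -0.2181)
v' = (1.6900, -0.8900, 0.7770)
ω' = (-1.4530, 0.1568, -1.3739)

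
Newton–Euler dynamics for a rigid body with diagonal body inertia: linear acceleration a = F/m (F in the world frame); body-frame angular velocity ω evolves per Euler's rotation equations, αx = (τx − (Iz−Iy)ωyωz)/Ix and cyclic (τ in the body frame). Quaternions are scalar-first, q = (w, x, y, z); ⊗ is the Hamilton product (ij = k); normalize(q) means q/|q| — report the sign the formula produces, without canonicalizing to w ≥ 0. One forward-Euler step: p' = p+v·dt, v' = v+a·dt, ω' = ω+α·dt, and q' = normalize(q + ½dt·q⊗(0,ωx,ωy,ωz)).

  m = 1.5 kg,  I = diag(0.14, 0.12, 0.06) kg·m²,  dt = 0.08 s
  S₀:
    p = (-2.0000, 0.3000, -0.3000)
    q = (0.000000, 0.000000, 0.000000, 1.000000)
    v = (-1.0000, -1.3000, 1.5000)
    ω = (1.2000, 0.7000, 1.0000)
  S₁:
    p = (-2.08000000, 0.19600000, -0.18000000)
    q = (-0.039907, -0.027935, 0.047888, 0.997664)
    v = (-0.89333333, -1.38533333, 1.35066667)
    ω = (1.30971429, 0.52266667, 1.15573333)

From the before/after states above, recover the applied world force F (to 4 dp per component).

v₁ − v₀ = (0.10666667, -0.08533333, -0.14933333)
F = m·Δv/dt = (2.0000, -1.6000, -2.8000)

F = (2.0000, -1.6000, -2.8000)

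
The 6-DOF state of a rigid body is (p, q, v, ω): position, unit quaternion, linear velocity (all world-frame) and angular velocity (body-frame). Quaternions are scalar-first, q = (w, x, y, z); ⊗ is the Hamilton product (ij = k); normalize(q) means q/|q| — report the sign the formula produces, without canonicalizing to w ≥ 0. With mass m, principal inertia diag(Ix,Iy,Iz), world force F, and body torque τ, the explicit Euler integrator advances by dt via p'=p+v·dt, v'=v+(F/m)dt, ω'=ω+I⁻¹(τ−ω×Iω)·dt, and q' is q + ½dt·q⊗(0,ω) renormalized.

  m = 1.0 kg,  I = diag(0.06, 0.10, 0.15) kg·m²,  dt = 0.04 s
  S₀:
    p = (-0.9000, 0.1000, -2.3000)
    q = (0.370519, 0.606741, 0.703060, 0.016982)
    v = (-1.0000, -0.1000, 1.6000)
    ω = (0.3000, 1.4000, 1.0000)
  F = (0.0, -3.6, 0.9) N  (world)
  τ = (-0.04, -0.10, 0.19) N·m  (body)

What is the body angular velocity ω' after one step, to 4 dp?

ω' = (0.2267, 1.3708, 1.0462)

precession coupling ω×(Iω) = (0.0700, -0.0270, 0.0168)
(τ − ω×Iω)/I = (-1.8333, -0.7300, 1.1547)
ω' = ω + α·dt = (0.2267, 1.3708, 1.0462)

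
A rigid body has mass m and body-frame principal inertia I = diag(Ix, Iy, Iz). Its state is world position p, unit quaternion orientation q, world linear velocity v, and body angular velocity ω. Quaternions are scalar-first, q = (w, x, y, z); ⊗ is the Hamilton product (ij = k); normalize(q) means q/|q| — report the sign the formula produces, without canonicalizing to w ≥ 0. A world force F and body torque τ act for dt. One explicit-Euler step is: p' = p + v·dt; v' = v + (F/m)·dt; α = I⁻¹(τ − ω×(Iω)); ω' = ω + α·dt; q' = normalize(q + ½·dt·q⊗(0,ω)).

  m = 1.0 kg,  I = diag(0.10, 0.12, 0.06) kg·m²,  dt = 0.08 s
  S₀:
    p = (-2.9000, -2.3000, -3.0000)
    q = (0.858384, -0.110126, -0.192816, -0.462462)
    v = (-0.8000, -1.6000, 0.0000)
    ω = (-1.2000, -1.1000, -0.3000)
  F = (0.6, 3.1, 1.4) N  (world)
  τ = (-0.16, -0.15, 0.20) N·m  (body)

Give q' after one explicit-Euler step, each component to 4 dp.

q' = (0.8372, -0.1690, -0.2093, -0.4761)

q⊗(0,ω) = (-0.4829874, -1.4809242, -0.4223058, -0.3677558)
updated quaternion q' = (0.8372, -0.1690, -0.2093, -0.4761)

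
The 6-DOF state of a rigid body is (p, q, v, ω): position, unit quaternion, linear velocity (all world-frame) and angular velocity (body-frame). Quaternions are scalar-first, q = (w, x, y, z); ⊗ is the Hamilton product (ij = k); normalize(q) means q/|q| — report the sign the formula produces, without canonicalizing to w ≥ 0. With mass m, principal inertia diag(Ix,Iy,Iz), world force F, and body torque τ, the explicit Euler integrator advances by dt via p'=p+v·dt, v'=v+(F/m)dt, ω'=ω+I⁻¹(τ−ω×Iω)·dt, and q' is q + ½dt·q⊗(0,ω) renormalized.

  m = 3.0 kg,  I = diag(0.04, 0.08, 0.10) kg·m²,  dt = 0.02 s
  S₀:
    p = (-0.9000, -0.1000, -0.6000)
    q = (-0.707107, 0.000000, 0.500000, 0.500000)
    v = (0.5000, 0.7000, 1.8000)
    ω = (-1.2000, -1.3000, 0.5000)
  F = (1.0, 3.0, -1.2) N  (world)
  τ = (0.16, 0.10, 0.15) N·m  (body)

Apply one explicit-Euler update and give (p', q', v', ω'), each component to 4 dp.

p' = (-0.8900, -0.0860, -0.5640)
q' = (-0.7030, 0.0175, 0.5031, 0.5024)
v' = (0.5067, 0.7200, 1.7920)
ω' = (-1.1135, -1.2840, 0.5175)

a = (0.3333, 1.0000, -0.4000)
p + v·dt = (-0.8900, -0.0860, -0.5640)
v' = v + a·dt = (0.5067, 0.7200, 1.7920)
α = I⁻¹(τ − ω×Iω) = (4.3250, 0.8000, 0.8760)
new body rate ω' = (-1.1135, -1.2840, 0.5175)
2q̇ = q⊗(0,ω) = (0.4000000, 1.7485284, 0.3192391, 0.2464465)
q' = normalize(q + ½dt·q⊗(0,ω)) = (-0.7030, 0.0175, 0.5031, 0.5024)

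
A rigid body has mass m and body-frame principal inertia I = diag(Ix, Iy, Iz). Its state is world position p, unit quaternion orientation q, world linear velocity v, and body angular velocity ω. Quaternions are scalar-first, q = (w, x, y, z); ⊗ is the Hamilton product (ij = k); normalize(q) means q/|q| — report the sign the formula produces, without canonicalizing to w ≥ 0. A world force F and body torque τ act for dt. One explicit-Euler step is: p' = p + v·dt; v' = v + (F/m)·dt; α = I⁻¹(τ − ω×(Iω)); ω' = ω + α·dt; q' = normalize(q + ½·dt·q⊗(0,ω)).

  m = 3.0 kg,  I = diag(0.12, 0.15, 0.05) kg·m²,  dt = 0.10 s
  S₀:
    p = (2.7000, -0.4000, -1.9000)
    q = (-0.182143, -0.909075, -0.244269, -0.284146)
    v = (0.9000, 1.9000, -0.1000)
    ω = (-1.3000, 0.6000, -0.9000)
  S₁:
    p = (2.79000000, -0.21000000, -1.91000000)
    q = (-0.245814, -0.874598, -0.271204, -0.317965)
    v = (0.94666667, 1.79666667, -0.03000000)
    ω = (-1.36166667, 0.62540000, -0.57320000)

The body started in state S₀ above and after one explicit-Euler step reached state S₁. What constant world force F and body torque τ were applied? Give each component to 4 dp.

F = (1.4000, -3.1000, 2.1000)
τ = (-0.0200, 0.1200, 0.1400)

Δω = ω₁−ω₀ = (-0.06166667, 0.02540000, 0.32680000)
applied torque τ = (-0.0200, 0.1200, 0.1400)
v₁ − v₀ = (0.04666667, -0.10333333, 0.07000000)
F = m·Δv/dt = (1.4000, -3.1000, 2.1000)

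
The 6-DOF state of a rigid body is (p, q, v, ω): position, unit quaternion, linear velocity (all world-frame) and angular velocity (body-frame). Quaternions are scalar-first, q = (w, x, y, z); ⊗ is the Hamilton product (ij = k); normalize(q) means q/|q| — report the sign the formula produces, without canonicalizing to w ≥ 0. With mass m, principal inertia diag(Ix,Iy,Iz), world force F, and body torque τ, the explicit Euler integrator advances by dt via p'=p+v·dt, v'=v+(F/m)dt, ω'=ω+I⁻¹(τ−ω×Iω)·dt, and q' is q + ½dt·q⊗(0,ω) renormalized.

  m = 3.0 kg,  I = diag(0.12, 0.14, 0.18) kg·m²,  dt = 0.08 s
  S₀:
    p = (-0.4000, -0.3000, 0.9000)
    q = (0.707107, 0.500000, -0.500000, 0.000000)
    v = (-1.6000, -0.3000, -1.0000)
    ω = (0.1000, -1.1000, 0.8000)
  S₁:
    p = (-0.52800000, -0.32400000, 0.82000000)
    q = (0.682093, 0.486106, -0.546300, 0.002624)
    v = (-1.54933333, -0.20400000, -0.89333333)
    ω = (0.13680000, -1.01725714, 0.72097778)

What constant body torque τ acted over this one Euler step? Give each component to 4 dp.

ω₁ − ω₀ = (0.03680000, 0.08274286, -0.07902222)
applied torque τ = (0.0200, 0.1400, -0.1800)

τ = (0.0200, 0.1400, -0.1800)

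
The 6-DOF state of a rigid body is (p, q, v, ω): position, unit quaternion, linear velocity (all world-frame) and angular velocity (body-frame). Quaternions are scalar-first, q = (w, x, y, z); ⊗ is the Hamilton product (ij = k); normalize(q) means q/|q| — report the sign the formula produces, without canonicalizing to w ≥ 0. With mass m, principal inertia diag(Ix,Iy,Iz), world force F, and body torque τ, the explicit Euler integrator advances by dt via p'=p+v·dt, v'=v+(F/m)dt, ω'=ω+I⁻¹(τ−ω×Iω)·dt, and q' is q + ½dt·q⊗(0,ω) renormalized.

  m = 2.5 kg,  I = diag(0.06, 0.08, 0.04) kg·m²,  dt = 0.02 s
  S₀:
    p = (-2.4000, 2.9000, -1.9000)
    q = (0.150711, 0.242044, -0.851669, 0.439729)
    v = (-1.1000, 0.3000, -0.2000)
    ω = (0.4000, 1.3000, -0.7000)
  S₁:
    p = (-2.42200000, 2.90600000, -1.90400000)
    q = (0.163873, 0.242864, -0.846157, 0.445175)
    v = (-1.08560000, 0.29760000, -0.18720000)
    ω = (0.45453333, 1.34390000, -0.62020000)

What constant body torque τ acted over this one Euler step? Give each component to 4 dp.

τ = (0.2000, 0.1700, 0.1700)

rate change Δω = (0.05453333, 0.04390000, 0.07980000)
applied torque τ = (0.2000, 0.1700, 0.1700)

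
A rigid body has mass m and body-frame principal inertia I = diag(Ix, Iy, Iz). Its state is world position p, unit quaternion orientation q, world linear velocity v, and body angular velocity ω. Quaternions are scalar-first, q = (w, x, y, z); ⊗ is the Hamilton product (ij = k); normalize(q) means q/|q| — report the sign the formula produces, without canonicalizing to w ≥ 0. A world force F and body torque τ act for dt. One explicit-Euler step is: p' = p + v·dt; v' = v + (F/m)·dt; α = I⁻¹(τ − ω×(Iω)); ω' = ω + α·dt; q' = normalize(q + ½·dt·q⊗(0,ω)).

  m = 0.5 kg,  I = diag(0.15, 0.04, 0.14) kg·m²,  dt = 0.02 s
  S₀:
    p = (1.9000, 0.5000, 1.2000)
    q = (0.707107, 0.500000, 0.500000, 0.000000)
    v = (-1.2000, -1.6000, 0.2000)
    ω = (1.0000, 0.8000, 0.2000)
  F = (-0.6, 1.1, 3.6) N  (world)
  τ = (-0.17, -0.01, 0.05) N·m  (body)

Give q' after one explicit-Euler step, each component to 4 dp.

Hamilton product q⊗(0,ω) = (-0.9000000, 0.8071070, 0.4656856, 0.0414214)
updated quaternion q' = (0.6980, 0.5080, 0.5046, 0.0004)

q' = (0.6980, 0.5080, 0.5046, 0.0004)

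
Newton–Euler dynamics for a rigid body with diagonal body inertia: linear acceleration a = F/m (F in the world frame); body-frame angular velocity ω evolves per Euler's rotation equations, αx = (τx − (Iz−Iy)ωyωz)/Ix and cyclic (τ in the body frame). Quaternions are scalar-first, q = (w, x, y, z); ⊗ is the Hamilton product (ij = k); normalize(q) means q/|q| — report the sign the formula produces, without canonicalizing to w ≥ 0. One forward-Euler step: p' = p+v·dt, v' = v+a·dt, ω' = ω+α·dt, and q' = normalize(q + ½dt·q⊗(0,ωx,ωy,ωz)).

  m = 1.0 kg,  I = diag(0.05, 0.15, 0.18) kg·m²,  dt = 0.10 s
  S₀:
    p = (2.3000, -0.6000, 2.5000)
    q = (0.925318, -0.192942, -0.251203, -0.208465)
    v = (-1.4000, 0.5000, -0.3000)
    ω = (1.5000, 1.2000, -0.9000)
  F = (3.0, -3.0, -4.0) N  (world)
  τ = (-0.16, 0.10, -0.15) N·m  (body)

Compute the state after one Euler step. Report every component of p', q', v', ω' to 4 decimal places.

p' = (2.1600, -0.5500, 2.4700)
q' = (0.9402, -0.0992, -0.2188, -0.2415)
v' = (-1.1000, 0.2000, -0.7000)
ω' = (1.2448, 1.1497, -1.0833)

new position p' = (2.1600, -0.5500, 2.4700)
v + (F/m)dt = (-1.1000, 0.2000, -0.7000)
ω×(Iω) gyroscopic = (-0.0324, 0.1755, 0.1800)
(τ − ω×Iω)/I = (-2.5520, -0.5033, -1.8333)
ω' = ω + α·dt = (1.2448, 1.1497, -1.0833)
Hamilton product q⊗(0,ω) = (0.4032381, 1.8642177, 0.6240363, -0.6875121)
q' = normalize(q + ½dt·q⊗(0,ω)) = (0.9402, -0.0992, -0.2188, -0.2415)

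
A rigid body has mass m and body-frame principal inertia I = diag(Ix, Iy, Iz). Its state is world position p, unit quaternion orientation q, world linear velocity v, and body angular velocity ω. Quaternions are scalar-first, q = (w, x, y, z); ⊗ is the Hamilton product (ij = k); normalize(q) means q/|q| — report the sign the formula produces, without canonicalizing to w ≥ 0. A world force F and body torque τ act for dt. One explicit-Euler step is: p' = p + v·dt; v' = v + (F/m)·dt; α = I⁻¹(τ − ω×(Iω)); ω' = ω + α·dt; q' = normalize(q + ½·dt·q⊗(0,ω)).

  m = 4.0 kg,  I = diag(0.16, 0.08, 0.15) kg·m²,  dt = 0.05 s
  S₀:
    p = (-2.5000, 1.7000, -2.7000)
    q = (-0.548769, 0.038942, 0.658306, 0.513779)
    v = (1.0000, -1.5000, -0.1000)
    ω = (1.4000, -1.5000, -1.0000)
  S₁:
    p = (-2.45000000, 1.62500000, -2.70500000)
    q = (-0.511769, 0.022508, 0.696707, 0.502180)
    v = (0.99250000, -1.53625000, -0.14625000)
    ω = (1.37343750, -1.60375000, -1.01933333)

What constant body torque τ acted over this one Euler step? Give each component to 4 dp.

τ = (0.0200, -0.1800, 0.1100)

rate change Δω = (-0.02656250, -0.10375000, -0.01933333)
precession coupling = (0.1050, -0.0140, 0.1680)
I·α + gyro = (0.0200, -0.1800, 0.1100)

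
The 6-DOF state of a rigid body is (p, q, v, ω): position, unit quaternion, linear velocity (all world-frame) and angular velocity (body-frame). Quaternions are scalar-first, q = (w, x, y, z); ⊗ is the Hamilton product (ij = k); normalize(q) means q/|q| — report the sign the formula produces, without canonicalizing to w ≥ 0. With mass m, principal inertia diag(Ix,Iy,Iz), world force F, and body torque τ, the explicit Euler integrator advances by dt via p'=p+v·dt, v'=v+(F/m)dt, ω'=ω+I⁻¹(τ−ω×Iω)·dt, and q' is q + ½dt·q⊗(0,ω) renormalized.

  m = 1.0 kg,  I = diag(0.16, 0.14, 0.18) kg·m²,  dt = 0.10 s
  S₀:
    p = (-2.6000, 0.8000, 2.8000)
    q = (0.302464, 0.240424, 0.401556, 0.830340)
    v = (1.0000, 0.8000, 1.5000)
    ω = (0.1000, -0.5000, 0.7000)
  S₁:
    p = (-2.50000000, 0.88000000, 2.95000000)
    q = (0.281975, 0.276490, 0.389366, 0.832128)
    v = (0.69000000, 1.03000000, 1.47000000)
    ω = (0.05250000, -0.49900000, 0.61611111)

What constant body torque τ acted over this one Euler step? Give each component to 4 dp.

τ = (-0.0900, 0.0000, -0.1500)

rate change Δω = (-0.04750000, 0.00100000, -0.08388889)
τ = I·(Δω/dt) + ω₀×(Iω₀) = (-0.0900, 0.0000, -0.1500)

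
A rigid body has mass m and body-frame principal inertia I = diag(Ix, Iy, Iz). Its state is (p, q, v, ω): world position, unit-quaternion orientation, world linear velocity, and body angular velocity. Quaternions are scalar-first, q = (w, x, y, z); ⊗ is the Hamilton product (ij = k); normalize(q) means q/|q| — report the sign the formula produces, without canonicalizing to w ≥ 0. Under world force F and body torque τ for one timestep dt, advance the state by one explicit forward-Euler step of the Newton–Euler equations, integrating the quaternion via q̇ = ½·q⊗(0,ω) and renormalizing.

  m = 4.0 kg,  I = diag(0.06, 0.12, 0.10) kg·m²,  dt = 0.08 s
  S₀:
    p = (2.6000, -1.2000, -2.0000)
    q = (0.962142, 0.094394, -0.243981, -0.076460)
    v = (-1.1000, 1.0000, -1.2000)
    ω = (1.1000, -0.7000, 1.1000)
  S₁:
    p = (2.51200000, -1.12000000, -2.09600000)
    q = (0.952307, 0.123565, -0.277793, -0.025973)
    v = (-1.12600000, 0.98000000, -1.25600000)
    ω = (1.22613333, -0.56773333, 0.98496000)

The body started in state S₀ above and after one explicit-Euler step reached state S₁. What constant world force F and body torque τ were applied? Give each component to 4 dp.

v₁ − v₀ = (-0.02600000, -0.02000000, -0.05600000)
m·(v₁−v₀)/dt = (-1.3000, -1.0000, -2.8000)
Δω = ω₁−ω₀ = (0.12613333, 0.13226667, -0.11504000)
ω₀×(Iω₀) = (0.0154, -0.0484, -0.0462)
I·α + gyro = (0.1100, 0.1500, -0.1900)

F = (-1.3000, -1.0000, -2.8000)
τ = (0.1100, 0.1500, -0.1900)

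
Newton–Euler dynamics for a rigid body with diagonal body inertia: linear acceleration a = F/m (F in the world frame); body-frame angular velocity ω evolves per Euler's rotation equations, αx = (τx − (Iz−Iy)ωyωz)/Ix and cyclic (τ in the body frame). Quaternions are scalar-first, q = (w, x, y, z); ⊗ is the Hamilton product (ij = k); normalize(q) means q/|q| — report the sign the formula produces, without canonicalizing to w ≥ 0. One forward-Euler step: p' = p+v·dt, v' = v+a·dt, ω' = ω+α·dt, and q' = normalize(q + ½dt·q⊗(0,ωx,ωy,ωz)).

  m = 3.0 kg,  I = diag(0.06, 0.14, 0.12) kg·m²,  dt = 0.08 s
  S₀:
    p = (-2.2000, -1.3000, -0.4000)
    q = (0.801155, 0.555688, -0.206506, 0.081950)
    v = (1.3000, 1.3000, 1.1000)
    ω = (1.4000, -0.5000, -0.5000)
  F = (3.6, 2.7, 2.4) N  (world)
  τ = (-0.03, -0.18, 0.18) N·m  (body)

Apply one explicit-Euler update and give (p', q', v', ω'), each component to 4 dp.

p' = (-2.0960, -1.1960, -0.3120)
q' = (0.7660, 0.6051, -0.2064, 0.0662)
v' = (1.3960, 1.3720, 1.1640)
ω' = (1.3667, -0.6269, -0.3427)

p + v·dt = (-2.0960, -1.1960, -0.3120)
new velocity v' = (1.3960, 1.3720, 1.1640)
gyro term ω×Iω = (-0.0050, 0.0420, -0.0560)
(τ − ω×Iω)/I = (-0.4167, -1.5857, 1.9667)
ω + α·dt = (1.3667, -0.6269, -0.3427)
Hamilton product q⊗(0,ω) = (-0.8402412, 1.2658450, -0.0080035, -0.3893131)
q + ½dt·q⊗(0,ω), renormalized = (0.7660, 0.6051, -0.2064, 0.0662)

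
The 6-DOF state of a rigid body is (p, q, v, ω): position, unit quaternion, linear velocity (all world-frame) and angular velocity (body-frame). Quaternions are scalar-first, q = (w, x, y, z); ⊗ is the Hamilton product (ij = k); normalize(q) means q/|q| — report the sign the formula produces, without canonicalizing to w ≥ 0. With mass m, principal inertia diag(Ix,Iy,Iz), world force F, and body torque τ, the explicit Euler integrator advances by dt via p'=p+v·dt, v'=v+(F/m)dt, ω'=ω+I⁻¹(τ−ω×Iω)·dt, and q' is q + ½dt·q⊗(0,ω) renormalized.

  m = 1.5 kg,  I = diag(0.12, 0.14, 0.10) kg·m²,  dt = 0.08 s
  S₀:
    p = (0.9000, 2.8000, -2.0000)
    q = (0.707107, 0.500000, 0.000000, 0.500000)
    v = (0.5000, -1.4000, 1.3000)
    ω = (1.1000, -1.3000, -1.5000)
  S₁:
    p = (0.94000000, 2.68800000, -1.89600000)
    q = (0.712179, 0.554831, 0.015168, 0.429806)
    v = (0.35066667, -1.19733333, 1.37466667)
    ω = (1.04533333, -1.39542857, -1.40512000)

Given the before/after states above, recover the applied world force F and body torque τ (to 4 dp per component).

Δv = v₁−v₀ = (-0.14933333, 0.20266667, 0.07466667)
applied force F = (-2.8000, 3.8000, 1.4000)
ω₁ − ω₀ = (-0.05466667, -0.09542857, 0.09488000)
ω₀×(Iω₀) = (-0.0780, -0.0330, -0.0286)
applied torque τ = (-0.1600, -0.2000, 0.0900)

F = (-2.8000, 3.8000, 1.4000)
τ = (-0.1600, -0.2000, 0.0900)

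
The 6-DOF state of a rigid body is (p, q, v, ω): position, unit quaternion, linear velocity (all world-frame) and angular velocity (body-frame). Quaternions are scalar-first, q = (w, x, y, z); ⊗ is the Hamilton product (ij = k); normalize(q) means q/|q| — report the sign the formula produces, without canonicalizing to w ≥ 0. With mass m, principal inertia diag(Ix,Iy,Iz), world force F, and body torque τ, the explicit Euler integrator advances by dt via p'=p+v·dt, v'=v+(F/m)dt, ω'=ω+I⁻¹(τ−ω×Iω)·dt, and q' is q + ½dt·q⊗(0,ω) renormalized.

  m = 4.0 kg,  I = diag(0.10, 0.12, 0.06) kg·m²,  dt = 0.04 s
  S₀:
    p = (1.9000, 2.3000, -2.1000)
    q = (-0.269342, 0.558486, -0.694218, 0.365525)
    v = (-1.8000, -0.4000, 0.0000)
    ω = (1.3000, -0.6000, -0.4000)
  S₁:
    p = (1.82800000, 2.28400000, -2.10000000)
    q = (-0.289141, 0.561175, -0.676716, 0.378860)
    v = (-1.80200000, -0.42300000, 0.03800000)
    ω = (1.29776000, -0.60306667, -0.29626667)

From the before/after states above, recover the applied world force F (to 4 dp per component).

velocity change Δv = (-0.00200000, -0.02300000, 0.03800000)
applied force F = (-0.2000, -2.3000, 3.8000)

F = (-0.2000, -2.3000, 3.8000)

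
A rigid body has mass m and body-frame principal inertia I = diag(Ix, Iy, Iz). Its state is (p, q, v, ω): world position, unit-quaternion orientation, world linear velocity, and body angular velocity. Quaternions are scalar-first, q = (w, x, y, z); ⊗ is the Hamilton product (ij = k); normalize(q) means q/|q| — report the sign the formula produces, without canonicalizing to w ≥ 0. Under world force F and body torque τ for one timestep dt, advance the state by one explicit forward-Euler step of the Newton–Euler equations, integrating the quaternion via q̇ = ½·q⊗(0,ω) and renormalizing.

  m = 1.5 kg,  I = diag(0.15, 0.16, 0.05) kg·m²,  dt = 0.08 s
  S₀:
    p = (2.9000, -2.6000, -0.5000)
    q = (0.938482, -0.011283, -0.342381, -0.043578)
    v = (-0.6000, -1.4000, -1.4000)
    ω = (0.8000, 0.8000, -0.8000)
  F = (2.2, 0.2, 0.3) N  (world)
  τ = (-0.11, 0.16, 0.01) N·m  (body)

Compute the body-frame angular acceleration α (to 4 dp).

α = (-1.2027, 1.4000, 0.0720)

ω×(Iω) gyroscopic = (0.0704, -0.0640, 0.0064)
(τ − ω×Iω)/I = (-1.2027, 1.4000, 0.0720)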